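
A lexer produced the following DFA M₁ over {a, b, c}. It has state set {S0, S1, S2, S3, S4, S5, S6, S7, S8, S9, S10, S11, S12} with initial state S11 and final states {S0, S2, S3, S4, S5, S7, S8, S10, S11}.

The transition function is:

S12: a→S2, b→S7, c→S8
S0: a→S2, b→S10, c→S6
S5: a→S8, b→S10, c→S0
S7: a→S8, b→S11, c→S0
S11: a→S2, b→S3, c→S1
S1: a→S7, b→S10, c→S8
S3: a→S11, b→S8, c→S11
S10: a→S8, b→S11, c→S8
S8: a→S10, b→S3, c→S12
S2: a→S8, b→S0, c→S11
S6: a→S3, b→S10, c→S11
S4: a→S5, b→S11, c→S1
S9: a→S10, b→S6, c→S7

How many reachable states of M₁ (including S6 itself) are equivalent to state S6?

3

Reachable states from the start: {S0,S1,S2,S3,S6,S7,S8,S10,S11,S12}. Unreachable: {S4,S5,S9} — drop them.
Initial partition by acceptance: {S0,S2,S3,S7,S8,S10,S11} | {S1,S6,S12}.
Refine {S0,S2,S3,S7,S8,S10,S11} on symbol c: members go to different blocks, giving {S2,S3,S7,S10} and {S0,S8,S11}.
The partition is now stable with 3 blocks: {S2,S3,S7,S10} | {S1,S6,S12} | {S0,S8,S11}.
The equivalence class containing S6 is {S1,S6,S12}, of size 3.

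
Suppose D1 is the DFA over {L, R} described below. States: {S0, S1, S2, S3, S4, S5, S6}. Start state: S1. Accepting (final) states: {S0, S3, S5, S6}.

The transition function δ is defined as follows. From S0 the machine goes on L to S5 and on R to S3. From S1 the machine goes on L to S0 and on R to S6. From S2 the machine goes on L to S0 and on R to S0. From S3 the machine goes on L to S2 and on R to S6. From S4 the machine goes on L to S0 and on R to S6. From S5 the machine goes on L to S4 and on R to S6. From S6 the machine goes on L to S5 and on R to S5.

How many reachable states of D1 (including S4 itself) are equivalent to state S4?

All states are reachable from the start state.
Initial partition by acceptance: {S0,S3,S5,S6} | {S1,S2,S4}.
On input L, block {S0,S3,S5,S6} splits into {S0,S6} and {S3,S5}.
No further refinement is possible. Final partition (3 blocks): {S0,S6} | {S1,S2,S4} | {S3,S5}.
State S4 belongs to the block {S1,S2,S4}, which has 3 states.

3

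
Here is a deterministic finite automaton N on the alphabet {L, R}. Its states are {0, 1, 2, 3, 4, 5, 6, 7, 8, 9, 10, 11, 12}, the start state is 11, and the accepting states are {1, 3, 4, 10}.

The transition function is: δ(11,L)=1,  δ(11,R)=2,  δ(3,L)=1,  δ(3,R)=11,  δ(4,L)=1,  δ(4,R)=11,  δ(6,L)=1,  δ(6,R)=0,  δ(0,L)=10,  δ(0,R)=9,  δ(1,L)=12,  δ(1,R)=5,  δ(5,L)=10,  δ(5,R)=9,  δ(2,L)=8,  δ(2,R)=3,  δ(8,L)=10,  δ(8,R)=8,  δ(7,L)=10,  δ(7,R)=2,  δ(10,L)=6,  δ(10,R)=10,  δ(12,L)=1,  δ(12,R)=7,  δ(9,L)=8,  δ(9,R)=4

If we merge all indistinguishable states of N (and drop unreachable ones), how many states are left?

Start with accepting vs non-accepting: {1,3,4,10} | {0,2,5,6,7,8,9,11,12}.
On input L, block {1,3,4,10} splits into {1,10} and {3,4}.
Split {1,10} by δ(·,R) → {1} and {10}.
Refine {0,2,5,6,7,8,9,11,12} on symbol L: members go to different blocks, giving {0,5,7,8} and {6,11,12} and {2,9}.
Split {0,5,7,8} by δ(·,R) → {0,5,7} and {8}.
Refine {6,11,12} on symbol R: members go to different blocks, giving {6,12} and {11}.
Stable partition: {1} | {0,5,7} | {3,4} | {10} | {6,12} | {2,9} | {8} | {11} — 8 equivalence classes.

8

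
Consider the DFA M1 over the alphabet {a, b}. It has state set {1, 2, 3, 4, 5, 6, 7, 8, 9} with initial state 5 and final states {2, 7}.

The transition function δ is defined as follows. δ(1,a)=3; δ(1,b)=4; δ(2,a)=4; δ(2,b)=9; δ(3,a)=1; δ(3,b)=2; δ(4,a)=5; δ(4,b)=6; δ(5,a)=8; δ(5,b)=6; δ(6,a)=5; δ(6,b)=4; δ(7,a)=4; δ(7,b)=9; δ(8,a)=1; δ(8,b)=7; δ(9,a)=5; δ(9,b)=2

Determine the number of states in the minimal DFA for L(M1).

P0 = {2,7} | {1,3,4,5,6,8,9}.
Refine {1,3,4,5,6,8,9} on symbol b: members go to different blocks, giving {1,4,5,6} and {3,8,9}.
Refine {1,4,5,6} on symbol a: members go to different blocks, giving {1,5} and {4,6}.
The partition is now stable with 4 blocks: {2,7} | {1,5} | {3,8,9} | {4,6}.

4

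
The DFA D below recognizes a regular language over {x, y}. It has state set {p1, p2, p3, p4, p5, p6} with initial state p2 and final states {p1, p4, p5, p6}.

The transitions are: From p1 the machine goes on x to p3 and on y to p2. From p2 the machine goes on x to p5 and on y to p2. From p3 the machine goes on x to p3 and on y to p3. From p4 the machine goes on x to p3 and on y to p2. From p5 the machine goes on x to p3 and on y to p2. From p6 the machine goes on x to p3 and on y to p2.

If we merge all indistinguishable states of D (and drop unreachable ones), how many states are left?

Reachable states from the start: {p2,p3,p5}. Unreachable: {p1,p4,p6} — drop them.
P0 = {p5} | {p2,p3}.
Split {p2,p3} by δ(·,x) → {p2} and {p3}.
No further refinement is possible. Final partition (3 blocks): {p5} | {p2} | {p3}.

3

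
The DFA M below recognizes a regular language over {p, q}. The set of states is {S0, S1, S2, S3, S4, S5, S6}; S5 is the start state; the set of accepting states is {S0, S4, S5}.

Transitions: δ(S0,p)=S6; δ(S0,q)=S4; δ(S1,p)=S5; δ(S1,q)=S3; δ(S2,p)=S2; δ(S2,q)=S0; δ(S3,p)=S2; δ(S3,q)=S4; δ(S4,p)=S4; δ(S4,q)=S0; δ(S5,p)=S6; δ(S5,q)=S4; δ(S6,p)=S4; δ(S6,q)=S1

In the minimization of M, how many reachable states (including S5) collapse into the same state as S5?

2

Every state is reachable, so we keep all 7.
P0 = {S0,S4,S5} | {S1,S2,S3,S6}.
Refine {S0,S4,S5} on symbol p: members go to different blocks, giving {S0,S5} and {S4}.
Refine {S1,S2,S3,S6} on symbol p: members go to different blocks, giving {S2,S3} and {S1} and {S6}.
On input q, block {S2,S3} splits into {S2} and {S3}.
Stable partition: {S0,S5} | {S2} | {S4} | {S1} | {S6} | {S3} — 6 equivalence classes.
The equivalence class containing S5 is {S0,S5}, of size 2.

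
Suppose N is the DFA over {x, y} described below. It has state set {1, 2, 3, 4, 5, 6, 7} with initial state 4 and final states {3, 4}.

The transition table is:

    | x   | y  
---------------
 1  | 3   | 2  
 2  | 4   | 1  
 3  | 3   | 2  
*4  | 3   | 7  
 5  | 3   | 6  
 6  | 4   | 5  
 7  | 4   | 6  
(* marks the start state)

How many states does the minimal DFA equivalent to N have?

Initial partition by acceptance: {3,4} | {1,2,5,6,7}.
No further refinement is possible. Final partition (2 blocks): {3,4} | {1,2,5,6,7}.

2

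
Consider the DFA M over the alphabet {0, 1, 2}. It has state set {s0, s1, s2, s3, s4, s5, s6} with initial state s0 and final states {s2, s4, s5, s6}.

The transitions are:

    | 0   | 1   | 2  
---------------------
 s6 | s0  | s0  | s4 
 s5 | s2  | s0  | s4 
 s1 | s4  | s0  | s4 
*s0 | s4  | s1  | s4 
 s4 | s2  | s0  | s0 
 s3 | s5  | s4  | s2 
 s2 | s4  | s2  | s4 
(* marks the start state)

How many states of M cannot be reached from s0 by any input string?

3

BFS from s0 reaches {s0, s1, s2, s4}; the 3 state(s) s3, s5, s6 are never visited.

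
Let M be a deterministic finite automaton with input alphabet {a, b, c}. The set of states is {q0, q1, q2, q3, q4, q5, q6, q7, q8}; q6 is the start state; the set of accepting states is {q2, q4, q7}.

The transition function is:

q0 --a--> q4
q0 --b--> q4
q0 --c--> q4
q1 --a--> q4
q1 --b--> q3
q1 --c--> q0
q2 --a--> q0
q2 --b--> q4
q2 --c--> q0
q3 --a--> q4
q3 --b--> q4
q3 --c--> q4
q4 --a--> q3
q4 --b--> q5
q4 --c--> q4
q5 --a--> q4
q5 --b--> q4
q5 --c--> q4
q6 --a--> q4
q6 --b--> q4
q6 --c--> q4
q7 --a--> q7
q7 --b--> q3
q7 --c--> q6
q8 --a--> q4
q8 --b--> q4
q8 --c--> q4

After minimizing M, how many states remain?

First remove the unreachable states {q0,q1,q2,q7,q8}; 4 states remain.
Start with accepting vs non-accepting: {q4} | {q3,q5,q6}.
The partition is now stable with 2 blocks: {q4} | {q3,q5,q6}.

2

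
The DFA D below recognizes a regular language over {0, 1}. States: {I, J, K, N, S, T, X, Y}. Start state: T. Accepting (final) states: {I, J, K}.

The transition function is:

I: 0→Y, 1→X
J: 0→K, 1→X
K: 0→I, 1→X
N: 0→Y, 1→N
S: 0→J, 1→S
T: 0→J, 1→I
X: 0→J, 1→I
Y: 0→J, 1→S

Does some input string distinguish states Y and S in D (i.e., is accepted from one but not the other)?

First remove the unreachable states {N}; 7 states remain.
Start with accepting vs non-accepting: {I,J,K} | {S,T,X,Y}.
On input 0, block {I,J,K} splits into {J,K} and {I}.
Refine {J,K} on symbol 0: members go to different blocks, giving {J} and {K}.
Split {S,T,X,Y} by δ(·,1) → {T,X} and {S,Y}.
Stable partition: {J} | {T,X} | {I} | {K} | {S,Y} — 5 equivalence classes.
Y and S lie in the same block of the stable partition, so they are equivalent — no string distinguishes them.

No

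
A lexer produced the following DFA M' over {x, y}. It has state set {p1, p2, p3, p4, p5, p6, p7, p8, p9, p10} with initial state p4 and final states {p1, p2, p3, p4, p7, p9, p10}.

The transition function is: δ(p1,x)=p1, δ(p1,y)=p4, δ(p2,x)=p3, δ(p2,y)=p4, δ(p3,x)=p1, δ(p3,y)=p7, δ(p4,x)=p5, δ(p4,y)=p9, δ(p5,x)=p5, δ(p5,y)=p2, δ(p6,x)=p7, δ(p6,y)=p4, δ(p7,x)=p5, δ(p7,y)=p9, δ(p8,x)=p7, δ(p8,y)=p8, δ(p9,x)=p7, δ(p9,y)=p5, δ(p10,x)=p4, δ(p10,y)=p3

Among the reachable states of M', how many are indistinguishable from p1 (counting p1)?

3

States {p6,p8,p10} cannot be reached from the start state, so discard them.
Initial partition by acceptance: {p1,p2,p3,p4,p7,p9} | {p5}.
Refine {p1,p2,p3,p4,p7,p9} on symbol x: members go to different blocks, giving {p1,p2,p3,p9} and {p4,p7}.
On input x, block {p1,p2,p3,p9} splits into {p1,p2,p3} and {p9}.
The partition is now stable with 4 blocks: {p1,p2,p3} | {p5} | {p4,p7} | {p9}.
The equivalence class containing p1 is {p1,p2,p3}, of size 3.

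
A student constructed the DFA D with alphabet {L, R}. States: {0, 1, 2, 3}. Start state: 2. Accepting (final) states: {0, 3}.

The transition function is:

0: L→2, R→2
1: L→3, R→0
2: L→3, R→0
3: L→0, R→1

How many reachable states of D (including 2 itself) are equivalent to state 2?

2

Every state is reachable, so we keep all 4.
Initial partition by acceptance: {0,3} | {1,2}.
On input L, block {0,3} splits into {0} and {3}.
Stable partition: {0} | {1,2} | {3} — 3 equivalence classes.
The equivalence class containing 2 is {1,2}, of size 2.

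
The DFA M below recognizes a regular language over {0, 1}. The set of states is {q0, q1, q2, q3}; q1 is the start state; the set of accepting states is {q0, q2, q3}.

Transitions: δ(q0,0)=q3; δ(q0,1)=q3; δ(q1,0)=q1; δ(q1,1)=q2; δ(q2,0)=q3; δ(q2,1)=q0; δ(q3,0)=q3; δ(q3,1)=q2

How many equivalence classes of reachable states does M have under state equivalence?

2

All states are reachable from the start state.
Initial partition by acceptance: {q0,q2,q3} | {q1}.
The partition is now stable with 2 blocks: {q0,q2,q3} | {q1}.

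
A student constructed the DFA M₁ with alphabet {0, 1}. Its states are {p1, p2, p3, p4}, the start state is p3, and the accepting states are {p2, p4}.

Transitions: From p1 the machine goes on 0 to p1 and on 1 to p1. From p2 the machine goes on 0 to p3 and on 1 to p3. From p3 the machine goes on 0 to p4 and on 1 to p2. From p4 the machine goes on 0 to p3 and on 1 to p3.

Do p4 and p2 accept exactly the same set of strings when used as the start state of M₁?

States {p1} cannot be reached from the start state, so discard them.
Initial partition by acceptance: {p2,p4} | {p3}.
The partition is now stable with 2 blocks: {p2,p4} | {p3}.
p4 and p2 lie in the same block of the stable partition, so they are equivalent — no string distinguishes them.

Yes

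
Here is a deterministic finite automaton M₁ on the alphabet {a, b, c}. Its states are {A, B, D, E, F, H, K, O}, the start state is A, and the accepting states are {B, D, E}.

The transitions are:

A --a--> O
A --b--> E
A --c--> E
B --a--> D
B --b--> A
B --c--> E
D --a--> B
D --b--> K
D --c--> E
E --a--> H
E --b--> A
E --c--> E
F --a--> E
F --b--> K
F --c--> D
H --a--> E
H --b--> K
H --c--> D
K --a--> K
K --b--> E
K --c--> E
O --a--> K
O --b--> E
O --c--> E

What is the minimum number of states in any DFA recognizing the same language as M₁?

4

First remove the unreachable states {F}; 7 states remain.
P0 = {B,D,E} | {A,H,K,O}.
Refine {B,D,E} on symbol a: members go to different blocks, giving {B,D} and {E}.
Refine {A,H,K,O} on symbol a: members go to different blocks, giving {A,K,O} and {H}.
No further refinement is possible. Final partition (4 blocks): {B,D} | {A,K,O} | {E} | {H}.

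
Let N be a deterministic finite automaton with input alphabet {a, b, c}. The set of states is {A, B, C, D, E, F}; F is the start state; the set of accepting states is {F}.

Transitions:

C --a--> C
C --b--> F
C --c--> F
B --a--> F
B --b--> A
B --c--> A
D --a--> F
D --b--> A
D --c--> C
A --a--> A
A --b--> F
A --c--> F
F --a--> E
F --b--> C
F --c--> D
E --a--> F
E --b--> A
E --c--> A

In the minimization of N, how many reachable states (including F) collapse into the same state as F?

States {B} cannot be reached from the start state, so discard them.
Initial partition by acceptance: {F} | {A,C,D,E}.
On input a, block {A,C,D,E} splits into {A,C} and {D,E}.
No further refinement is possible. Final partition (3 blocks): {F} | {A,C} | {D,E}.
State F belongs to the block {F}, which has 1 states.

1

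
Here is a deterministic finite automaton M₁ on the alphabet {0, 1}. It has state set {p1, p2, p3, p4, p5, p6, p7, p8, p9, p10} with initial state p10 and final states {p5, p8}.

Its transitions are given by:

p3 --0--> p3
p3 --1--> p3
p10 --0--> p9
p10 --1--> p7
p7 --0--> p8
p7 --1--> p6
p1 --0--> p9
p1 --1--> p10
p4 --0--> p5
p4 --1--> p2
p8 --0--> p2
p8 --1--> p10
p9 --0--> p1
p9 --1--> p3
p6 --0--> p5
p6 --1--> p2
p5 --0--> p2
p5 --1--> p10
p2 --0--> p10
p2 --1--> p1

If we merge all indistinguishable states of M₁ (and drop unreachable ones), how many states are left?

States {p4} cannot be reached from the start state, so discard them.
Initial partition by acceptance: {p5,p8} | {p1,p2,p3,p6,p7,p9,p10}.
Split {p1,p2,p3,p6,p7,p9,p10} by δ(·,0) → {p1,p2,p3,p9,p10} and {p6,p7}.
Split {p1,p2,p3,p9,p10} by δ(·,1) → {p1,p2,p3,p9} and {p10}.
On input 0, block {p1,p2,p3,p9} splits into {p1,p3,p9} and {p2}.
Split {p1,p3,p9} by δ(·,1) → {p3,p9} and {p1}.
Split {p3,p9} by δ(·,0) → {p3} and {p9}.
Split {p6,p7} by δ(·,1) → {p6} and {p7}.
No further refinement is possible. Final partition (8 blocks): {p5,p8} | {p3} | {p6} | {p10} | {p2} | {p1} | {p9} | {p7}.

8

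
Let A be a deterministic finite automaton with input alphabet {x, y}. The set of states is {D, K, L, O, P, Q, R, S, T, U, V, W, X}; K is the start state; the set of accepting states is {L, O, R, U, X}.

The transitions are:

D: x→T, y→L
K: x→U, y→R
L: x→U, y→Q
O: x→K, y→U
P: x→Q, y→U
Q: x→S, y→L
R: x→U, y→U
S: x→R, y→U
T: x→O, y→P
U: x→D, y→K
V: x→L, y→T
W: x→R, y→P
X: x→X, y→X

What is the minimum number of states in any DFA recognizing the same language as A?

10

First remove the unreachable states {V,W,X}; 10 states remain.
P0 = {L,O,R,U} | {D,K,P,Q,S,T}.
Refine {L,O,R,U} on symbol x: members go to different blocks, giving {O,U} and {L,R}.
Refine {O,U} on symbol y: members go to different blocks, giving {U} and {O}.
Refine {D,K,P,Q,S,T} on symbol x: members go to different blocks, giving {D,P,Q} and {S} and {K} and {T}.
Split {D,P,Q} by δ(·,x) → {Q} and {P} and {D}.
Split {L,R} by δ(·,y) → {R} and {L}.
No further refinement is possible. Final partition (10 blocks): {U} | {Q} | {R} | {O} | {S} | {K} | {T} | {P} | {D} | {L}.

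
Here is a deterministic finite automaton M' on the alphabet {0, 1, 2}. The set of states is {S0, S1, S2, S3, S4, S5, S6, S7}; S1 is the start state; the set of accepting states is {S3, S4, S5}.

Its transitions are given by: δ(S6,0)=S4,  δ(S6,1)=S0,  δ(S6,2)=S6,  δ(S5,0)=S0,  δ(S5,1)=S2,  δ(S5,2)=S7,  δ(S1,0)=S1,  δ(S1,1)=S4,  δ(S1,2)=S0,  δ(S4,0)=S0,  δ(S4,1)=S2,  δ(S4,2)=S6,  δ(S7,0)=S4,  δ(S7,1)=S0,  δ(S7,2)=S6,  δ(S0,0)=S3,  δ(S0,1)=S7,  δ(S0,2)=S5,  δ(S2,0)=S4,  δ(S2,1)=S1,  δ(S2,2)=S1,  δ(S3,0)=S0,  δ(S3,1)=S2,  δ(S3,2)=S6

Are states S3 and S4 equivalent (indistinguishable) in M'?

Yes

Initial partition by acceptance: {S3,S4,S5} | {S0,S1,S2,S6,S7}.
On input 0, block {S0,S1,S2,S6,S7} splits into {S0,S2,S6,S7} and {S1}.
Refine {S0,S2,S6,S7} on symbol 1: members go to different blocks, giving {S0,S6,S7} and {S2}.
Split {S0,S6,S7} by δ(·,2) → {S6,S7} and {S0}.
Stable partition: {S3,S4,S5} | {S6,S7} | {S1} | {S2} | {S0} — 5 equivalence classes.
S3 and S4 lie in the same block of the stable partition, so they are equivalent — no string distinguishes them.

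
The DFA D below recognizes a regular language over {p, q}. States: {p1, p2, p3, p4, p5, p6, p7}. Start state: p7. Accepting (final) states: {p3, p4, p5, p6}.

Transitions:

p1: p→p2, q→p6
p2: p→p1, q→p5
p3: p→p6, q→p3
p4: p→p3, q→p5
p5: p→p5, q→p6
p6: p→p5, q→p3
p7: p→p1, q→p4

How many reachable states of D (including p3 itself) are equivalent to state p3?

4

All states are reachable from the start state.
Initial partition by acceptance: {p3,p4,p5,p6} | {p1,p2,p7}.
No further refinement is possible. Final partition (2 blocks): {p3,p4,p5,p6} | {p1,p2,p7}.
State p3 belongs to the block {p3,p4,p5,p6}, which has 4 states.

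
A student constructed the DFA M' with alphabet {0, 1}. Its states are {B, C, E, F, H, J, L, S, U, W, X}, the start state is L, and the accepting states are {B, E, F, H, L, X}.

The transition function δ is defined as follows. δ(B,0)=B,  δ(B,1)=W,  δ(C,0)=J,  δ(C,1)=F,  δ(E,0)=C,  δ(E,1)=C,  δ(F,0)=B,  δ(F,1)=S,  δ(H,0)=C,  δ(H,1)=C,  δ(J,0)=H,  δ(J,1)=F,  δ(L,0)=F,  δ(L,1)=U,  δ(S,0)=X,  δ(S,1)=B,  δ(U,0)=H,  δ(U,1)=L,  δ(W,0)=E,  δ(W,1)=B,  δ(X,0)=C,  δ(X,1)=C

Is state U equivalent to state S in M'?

Yes

P0 = {B,E,F,H,L,X} | {C,J,S,U,W}.
On input 0, block {B,E,F,H,L,X} splits into {B,F,L} and {E,H,X}.
On input 0, block {C,J,S,U,W} splits into {J,S,U,W} and {C}.
The partition is now stable with 4 blocks: {B,F,L} | {J,S,U,W} | {E,H,X} | {C}.
U and S lie in the same block of the stable partition, so they are equivalent — no string distinguishes them.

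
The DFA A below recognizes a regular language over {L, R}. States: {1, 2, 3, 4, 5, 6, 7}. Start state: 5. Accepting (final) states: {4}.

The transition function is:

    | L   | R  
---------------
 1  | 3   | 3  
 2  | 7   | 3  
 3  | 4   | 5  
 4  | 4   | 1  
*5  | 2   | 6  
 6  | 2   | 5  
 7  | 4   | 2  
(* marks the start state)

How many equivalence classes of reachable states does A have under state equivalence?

6

Start with accepting vs non-accepting: {4} | {1,2,3,5,6,7}.
Split {1,2,3,5,6,7} by δ(·,L) → {1,2,5,6} and {3,7}.
On input L, block {1,2,5,6} splits into {1,2} and {5,6}.
On input R, block {3,7} splits into {3} and {7}.
Split {1,2} by δ(·,L) → {1} and {2}.
No further refinement is possible. Final partition (6 blocks): {4} | {1} | {3} | {5,6} | {7} | {2}.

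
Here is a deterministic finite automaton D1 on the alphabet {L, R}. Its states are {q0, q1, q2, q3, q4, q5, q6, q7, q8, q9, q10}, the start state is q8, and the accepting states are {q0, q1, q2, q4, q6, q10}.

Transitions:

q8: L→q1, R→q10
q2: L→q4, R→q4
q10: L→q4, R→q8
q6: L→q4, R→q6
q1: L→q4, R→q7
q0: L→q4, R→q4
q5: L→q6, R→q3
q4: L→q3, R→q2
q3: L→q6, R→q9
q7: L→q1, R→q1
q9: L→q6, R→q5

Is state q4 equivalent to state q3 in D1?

No

First remove the unreachable states {q0}; 10 states remain.
Start with accepting vs non-accepting: {q1,q2,q4,q6,q10} | {q3,q5,q7,q8,q9}.
Refine {q1,q2,q4,q6,q10} on symbol L: members go to different blocks, giving {q1,q2,q6,q10} and {q4}.
Refine {q1,q2,q6,q10} on symbol R: members go to different blocks, giving {q1,q10} and {q2} and {q6}.
Split {q3,q5,q7,q8,q9} by δ(·,L) → {q3,q5,q9} and {q7,q8}.
The partition is now stable with 6 blocks: {q1,q10} | {q3,q5,q9} | {q4} | {q2} | {q6} | {q7,q8}.
q4 and q3 end up in different blocks, so they are distinguishable. For instance, the string 'ε' is accepted from only q4.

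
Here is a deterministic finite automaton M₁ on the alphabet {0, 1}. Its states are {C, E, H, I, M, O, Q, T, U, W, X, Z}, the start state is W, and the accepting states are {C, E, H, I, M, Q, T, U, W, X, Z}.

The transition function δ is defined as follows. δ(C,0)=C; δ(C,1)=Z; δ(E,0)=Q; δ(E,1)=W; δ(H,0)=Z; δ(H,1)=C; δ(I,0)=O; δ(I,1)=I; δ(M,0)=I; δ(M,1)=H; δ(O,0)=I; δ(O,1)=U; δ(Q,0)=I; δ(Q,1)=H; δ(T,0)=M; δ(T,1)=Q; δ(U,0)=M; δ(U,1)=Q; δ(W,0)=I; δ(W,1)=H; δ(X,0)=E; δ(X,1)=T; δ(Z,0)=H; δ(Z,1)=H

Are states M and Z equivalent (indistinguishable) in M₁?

No

States {E,T,X} cannot be reached from the start state, so discard them.
Start with accepting vs non-accepting: {C,H,I,M,Q,U,W,Z} | {O}.
Split {C,H,I,M,Q,U,W,Z} by δ(·,0) → {C,H,M,Q,U,W,Z} and {I}.
Split {C,H,M,Q,U,W,Z} by δ(·,0) → {C,H,U,Z} and {M,Q,W}.
Refine {C,H,U,Z} on symbol 0: members go to different blocks, giving {C,H,Z} and {U}.
No further refinement is possible. Final partition (5 blocks): {C,H,Z} | {O} | {I} | {M,Q,W} | {U}.
M and Z end up in different blocks, so they are distinguishable. For instance, the string '00' is accepted from only Z.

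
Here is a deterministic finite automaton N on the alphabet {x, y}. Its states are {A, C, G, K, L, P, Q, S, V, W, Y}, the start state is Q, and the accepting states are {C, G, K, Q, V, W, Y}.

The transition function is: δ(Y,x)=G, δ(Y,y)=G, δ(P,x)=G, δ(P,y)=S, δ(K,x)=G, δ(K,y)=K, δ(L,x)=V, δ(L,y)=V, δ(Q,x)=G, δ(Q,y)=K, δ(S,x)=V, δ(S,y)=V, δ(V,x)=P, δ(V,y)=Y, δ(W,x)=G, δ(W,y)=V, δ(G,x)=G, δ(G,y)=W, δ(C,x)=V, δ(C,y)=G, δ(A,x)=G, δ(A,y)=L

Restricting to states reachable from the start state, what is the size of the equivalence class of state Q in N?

2

Reachable states from the start: {G,K,P,Q,S,V,W,Y}. Unreachable: {A,C,L} — drop them.
Start with accepting vs non-accepting: {G,K,Q,V,W,Y} | {P,S}.
Refine {G,K,Q,V,W,Y} on symbol x: members go to different blocks, giving {G,K,Q,W,Y} and {V}.
On input y, block {G,K,Q,W,Y} splits into {G,K,Q,Y} and {W}.
Refine {G,K,Q,Y} on symbol y: members go to different blocks, giving {K,Q,Y} and {G}.
On input y, block {K,Q,Y} splits into {K,Q} and {Y}.
On input x, block {P,S} splits into {S} and {P}.
No further refinement is possible. Final partition (7 blocks): {K,Q} | {S} | {V} | {W} | {G} | {Y} | {P}.
State Q belongs to the block {K,Q}, which has 2 states.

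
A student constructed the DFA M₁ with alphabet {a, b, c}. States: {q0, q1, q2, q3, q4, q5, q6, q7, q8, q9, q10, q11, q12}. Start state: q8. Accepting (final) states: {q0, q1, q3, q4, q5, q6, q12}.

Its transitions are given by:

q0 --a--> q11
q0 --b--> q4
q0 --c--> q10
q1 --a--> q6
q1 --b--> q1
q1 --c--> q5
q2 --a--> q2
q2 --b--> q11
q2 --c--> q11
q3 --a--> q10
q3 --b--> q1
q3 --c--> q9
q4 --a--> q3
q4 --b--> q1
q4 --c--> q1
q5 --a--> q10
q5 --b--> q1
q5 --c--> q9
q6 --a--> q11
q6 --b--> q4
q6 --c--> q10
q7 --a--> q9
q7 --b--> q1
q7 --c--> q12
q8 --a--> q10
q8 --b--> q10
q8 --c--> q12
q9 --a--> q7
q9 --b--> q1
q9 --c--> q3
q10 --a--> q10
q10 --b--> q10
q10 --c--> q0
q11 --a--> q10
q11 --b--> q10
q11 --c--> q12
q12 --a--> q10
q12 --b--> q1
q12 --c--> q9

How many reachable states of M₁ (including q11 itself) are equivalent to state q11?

2

First remove the unreachable states {q2}; 12 states remain.
P0 = {q0,q1,q3,q4,q5,q6,q12} | {q7,q8,q9,q10,q11}.
Split {q0,q1,q3,q4,q5,q6,q12} by δ(·,a) → {q0,q3,q5,q6,q12} and {q1,q4}.
Refine {q7,q8,q9,q10,q11} on symbol b: members go to different blocks, giving {q8,q10,q11} and {q7,q9}.
On input c, block {q0,q3,q5,q6,q12} splits into {q3,q5,q12} and {q0,q6}.
On input c, block {q8,q10,q11} splits into {q8,q11} and {q10}.
Refine {q1,q4} on symbol a: members go to different blocks, giving {q1} and {q4}.
No further refinement is possible. Final partition (7 blocks): {q3,q5,q12} | {q8,q11} | {q1} | {q7,q9} | {q0,q6} | {q10} | {q4}.
State q11 belongs to the block {q8,q11}, which has 2 states.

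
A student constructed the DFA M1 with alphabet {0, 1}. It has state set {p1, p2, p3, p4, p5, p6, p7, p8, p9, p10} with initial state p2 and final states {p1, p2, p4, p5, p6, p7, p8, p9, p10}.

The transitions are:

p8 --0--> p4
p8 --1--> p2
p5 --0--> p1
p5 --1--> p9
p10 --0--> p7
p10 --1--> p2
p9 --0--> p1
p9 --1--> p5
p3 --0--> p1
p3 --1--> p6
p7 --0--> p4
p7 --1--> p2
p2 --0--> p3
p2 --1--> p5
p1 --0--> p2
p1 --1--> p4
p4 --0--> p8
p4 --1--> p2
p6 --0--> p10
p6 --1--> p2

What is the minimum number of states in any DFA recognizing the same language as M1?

Every state is reachable, so we keep all 10.
P0 = {p1,p2,p4,p5,p6,p7,p8,p9,p10} | {p3}.
Refine {p1,p2,p4,p5,p6,p7,p8,p9,p10} on symbol 0: members go to different blocks, giving {p1,p4,p5,p6,p7,p8,p9,p10} and {p2}.
On input 0, block {p1,p4,p5,p6,p7,p8,p9,p10} splits into {p4,p5,p6,p7,p8,p9,p10} and {p1}.
On input 0, block {p4,p5,p6,p7,p8,p9,p10} splits into {p4,p6,p7,p8,p10} and {p5,p9}.
The partition is now stable with 5 blocks: {p4,p6,p7,p8,p10} | {p3} | {p2} | {p1} | {p5,p9}.

5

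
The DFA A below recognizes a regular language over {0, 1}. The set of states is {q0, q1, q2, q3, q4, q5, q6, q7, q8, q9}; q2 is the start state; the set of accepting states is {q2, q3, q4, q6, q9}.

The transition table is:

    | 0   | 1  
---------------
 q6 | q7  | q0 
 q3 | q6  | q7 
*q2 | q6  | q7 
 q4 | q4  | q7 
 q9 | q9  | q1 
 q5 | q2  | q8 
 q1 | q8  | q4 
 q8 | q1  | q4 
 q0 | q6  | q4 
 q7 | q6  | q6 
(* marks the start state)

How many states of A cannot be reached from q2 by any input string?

BFS from q2 reaches {q0, q2, q4, q6, q7}; the 5 state(s) q1, q3, q5, q8, q9 are never visited.

5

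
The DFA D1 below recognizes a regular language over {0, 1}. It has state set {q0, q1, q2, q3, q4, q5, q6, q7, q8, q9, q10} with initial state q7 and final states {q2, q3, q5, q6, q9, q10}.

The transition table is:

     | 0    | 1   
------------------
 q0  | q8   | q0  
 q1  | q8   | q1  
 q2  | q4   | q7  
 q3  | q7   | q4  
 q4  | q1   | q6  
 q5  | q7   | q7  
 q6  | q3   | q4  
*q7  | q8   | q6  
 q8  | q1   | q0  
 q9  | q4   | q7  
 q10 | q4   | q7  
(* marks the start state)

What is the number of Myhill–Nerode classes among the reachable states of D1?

Reachable states from the start: {q0,q1,q3,q4,q6,q7,q8}. Unreachable: {q2,q5,q9,q10} — drop them.
P0 = {q3,q6} | {q0,q1,q4,q7,q8}.
On input 0, block {q3,q6} splits into {q3} and {q6}.
Refine {q0,q1,q4,q7,q8} on symbol 1: members go to different blocks, giving {q0,q1,q8} and {q4,q7}.
No further refinement is possible. Final partition (4 blocks): {q3} | {q0,q1,q8} | {q6} | {q4,q7}.

4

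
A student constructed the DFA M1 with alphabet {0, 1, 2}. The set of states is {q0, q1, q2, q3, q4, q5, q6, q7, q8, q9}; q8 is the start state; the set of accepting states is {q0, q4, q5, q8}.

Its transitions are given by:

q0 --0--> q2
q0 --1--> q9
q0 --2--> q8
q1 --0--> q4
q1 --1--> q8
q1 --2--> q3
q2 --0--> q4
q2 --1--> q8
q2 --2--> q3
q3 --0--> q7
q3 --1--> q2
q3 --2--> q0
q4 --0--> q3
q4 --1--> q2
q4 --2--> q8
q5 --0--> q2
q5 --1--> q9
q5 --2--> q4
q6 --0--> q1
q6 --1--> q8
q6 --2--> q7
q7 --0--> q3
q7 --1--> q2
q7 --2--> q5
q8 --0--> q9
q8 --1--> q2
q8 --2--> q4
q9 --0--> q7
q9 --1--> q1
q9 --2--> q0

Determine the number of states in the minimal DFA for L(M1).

First remove the unreachable states {q6}; 9 states remain.
Initial partition by acceptance: {q0,q4,q5,q8} | {q1,q2,q3,q7,q9}.
Split {q1,q2,q3,q7,q9} by δ(·,0) → {q3,q7,q9} and {q1,q2}.
Split {q0,q4,q5,q8} by δ(·,0) → {q0,q5} and {q4,q8}.
No further refinement is possible. Final partition (4 blocks): {q0,q5} | {q3,q7,q9} | {q1,q2} | {q4,q8}.

4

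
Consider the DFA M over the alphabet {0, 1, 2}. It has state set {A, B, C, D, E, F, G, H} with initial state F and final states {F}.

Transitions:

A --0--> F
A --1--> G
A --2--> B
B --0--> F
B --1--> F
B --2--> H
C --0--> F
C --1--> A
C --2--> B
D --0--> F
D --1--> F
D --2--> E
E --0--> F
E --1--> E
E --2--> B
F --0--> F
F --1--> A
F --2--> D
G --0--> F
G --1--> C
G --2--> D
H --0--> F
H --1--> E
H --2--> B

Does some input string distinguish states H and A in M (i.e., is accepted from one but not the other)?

All states are reachable from the start state.
P0 = {F} | {A,B,C,D,E,G,H}.
Split {A,B,C,D,E,G,H} by δ(·,1) → {A,C,E,G,H} and {B,D}.
The partition is now stable with 3 blocks: {F} | {A,C,E,G,H} | {B,D}.
H and A lie in the same block of the stable partition, so they are equivalent — no string distinguishes them.

No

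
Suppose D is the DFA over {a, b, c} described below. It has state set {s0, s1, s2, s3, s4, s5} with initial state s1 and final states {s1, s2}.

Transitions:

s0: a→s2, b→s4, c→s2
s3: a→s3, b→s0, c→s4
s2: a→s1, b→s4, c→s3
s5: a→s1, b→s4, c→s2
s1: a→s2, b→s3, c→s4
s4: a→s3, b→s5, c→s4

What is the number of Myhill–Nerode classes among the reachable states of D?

3

Start with accepting vs non-accepting: {s1,s2} | {s0,s3,s4,s5}.
Refine {s0,s3,s4,s5} on symbol a: members go to different blocks, giving {s0,s5} and {s3,s4}.
The partition is now stable with 3 blocks: {s1,s2} | {s0,s5} | {s3,s4}.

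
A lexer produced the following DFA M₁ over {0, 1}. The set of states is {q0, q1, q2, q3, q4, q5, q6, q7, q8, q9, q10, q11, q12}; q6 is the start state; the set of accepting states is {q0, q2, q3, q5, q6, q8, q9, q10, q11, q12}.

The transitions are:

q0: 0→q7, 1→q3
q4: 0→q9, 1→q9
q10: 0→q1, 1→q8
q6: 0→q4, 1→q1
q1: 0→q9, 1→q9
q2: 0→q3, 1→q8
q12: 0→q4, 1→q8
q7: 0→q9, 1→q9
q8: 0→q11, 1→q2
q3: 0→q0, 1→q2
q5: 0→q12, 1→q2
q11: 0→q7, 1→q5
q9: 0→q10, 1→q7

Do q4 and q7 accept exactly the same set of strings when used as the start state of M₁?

Yes

Initial partition by acceptance: {q0,q2,q3,q5,q6,q8,q9,q10,q11,q12} | {q1,q4,q7}.
Refine {q0,q2,q3,q5,q6,q8,q9,q10,q11,q12} on symbol 0: members go to different blocks, giving {q0,q6,q10,q11,q12} and {q2,q3,q5,q8,q9}.
Split {q0,q6,q10,q11,q12} by δ(·,1) → {q0,q10,q11,q12} and {q6}.
Refine {q2,q3,q5,q8,q9} on symbol 0: members go to different blocks, giving {q3,q5,q8,q9} and {q2}.
On input 1, block {q3,q5,q8,q9} splits into {q3,q5,q8} and {q9}.
The partition is now stable with 6 blocks: {q0,q10,q11,q12} | {q1,q4,q7} | {q3,q5,q8} | {q6} | {q2} | {q9}.
q4 and q7 lie in the same block of the stable partition, so they are equivalent — no string distinguishes them.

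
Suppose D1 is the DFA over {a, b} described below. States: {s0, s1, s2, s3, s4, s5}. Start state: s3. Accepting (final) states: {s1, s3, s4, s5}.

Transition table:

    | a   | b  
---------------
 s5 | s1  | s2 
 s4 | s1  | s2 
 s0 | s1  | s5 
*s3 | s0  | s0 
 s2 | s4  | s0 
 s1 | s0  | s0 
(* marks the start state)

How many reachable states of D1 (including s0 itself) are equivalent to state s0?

Initial partition by acceptance: {s1,s3,s4,s5} | {s0,s2}.
Split {s1,s3,s4,s5} by δ(·,a) → {s1,s3} and {s4,s5}.
Split {s0,s2} by δ(·,a) → {s0} and {s2}.
Stable partition: {s1,s3} | {s0} | {s4,s5} | {s2} — 4 equivalence classes.
State s0 belongs to the block {s0}, which has 1 states.

1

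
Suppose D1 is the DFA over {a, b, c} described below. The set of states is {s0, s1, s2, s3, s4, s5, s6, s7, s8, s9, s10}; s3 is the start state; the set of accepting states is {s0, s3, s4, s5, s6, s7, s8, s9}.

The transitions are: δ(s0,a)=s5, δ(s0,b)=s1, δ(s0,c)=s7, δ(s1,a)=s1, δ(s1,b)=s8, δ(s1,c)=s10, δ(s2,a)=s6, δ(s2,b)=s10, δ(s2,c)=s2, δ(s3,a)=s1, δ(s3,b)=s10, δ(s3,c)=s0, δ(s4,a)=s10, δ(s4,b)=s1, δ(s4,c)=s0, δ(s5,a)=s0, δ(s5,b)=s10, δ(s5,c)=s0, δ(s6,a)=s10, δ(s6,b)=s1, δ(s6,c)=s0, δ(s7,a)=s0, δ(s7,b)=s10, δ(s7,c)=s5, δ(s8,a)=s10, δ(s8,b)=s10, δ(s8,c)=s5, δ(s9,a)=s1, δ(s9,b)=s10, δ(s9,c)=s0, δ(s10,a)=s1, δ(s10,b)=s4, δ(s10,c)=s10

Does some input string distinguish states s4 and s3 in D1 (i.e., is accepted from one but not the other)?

Reachable states from the start: {s0,s1,s3,s4,s5,s7,s8,s10}. Unreachable: {s2,s6,s9} — drop them.
Start with accepting vs non-accepting: {s0,s3,s4,s5,s7,s8} | {s1,s10}.
Split {s0,s3,s4,s5,s7,s8} by δ(·,a) → {s0,s5,s7} and {s3,s4,s8}.
No further refinement is possible. Final partition (3 blocks): {s0,s5,s7} | {s1,s10} | {s3,s4,s8}.
s4 and s3 lie in the same block of the stable partition, so they are equivalent — no string distinguishes them.

No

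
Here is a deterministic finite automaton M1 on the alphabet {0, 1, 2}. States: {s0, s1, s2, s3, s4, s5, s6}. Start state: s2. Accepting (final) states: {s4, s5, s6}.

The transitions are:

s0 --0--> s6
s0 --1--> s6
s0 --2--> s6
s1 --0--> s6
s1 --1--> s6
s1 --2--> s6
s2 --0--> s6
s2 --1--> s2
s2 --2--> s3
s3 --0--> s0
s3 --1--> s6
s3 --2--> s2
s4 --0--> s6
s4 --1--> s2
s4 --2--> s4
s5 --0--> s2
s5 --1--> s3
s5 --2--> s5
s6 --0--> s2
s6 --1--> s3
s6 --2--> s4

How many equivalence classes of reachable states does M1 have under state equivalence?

5

Reachable states from the start: {s0,s2,s3,s4,s6}. Unreachable: {s1,s5} — drop them.
P0 = {s4,s6} | {s0,s2,s3}.
On input 0, block {s4,s6} splits into {s4} and {s6}.
On input 0, block {s0,s2,s3} splits into {s0,s2} and {s3}.
Split {s0,s2} by δ(·,1) → {s0} and {s2}.
No further refinement is possible. Final partition (5 blocks): {s4} | {s0} | {s6} | {s3} | {s2}.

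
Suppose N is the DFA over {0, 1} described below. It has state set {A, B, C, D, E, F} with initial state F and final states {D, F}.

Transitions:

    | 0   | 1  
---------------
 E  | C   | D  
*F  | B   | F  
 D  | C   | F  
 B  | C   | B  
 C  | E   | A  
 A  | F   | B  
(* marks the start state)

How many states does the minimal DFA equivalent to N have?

Every state is reachable, so we keep all 6.
Start with accepting vs non-accepting: {D,F} | {A,B,C,E}.
On input 0, block {A,B,C,E} splits into {B,C,E} and {A}.
Split {B,C,E} by δ(·,1) → {B} and {C} and {E}.
On input 0, block {D,F} splits into {D} and {F}.
No further refinement is possible. Final partition (6 blocks): {D} | {B} | {A} | {C} | {E} | {F}.

6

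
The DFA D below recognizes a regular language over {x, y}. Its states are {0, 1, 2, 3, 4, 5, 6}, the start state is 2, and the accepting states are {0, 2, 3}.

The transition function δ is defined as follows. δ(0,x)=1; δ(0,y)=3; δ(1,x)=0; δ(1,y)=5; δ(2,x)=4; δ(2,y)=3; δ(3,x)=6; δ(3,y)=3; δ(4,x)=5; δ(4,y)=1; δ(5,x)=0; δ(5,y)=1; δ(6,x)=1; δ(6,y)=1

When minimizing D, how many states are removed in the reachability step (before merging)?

Every one of the 7 states is reachable from 2.

0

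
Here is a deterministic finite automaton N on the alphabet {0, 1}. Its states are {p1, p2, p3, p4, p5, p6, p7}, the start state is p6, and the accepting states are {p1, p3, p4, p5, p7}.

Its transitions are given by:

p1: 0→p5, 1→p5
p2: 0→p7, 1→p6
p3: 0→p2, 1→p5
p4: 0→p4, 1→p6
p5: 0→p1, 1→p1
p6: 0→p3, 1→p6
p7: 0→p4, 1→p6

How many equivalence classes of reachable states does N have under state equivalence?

5

All states are reachable from the start state.
Initial partition by acceptance: {p1,p3,p4,p5,p7} | {p2,p6}.
On input 0, block {p1,p3,p4,p5,p7} splits into {p1,p4,p5,p7} and {p3}.
Refine {p1,p4,p5,p7} on symbol 1: members go to different blocks, giving {p1,p5} and {p4,p7}.
Refine {p2,p6} on symbol 0: members go to different blocks, giving {p2} and {p6}.
Stable partition: {p1,p5} | {p2} | {p3} | {p4,p7} | {p6} — 5 equivalence classes.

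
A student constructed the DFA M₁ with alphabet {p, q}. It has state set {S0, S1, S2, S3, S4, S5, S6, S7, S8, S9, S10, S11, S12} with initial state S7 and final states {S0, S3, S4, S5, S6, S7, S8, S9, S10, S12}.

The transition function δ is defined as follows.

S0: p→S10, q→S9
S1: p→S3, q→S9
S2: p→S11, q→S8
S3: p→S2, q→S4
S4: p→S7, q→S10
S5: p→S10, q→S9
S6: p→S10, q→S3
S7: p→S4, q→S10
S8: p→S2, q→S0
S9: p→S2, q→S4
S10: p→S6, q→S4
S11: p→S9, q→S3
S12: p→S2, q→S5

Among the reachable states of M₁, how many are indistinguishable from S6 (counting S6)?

States {S1,S5,S12} cannot be reached from the start state, so discard them.
Start with accepting vs non-accepting: {S0,S3,S4,S6,S7,S8,S9,S10} | {S2,S11}.
On input p, block {S0,S3,S4,S6,S7,S8,S9,S10} splits into {S0,S4,S6,S7,S10} and {S3,S8,S9}.
On input q, block {S0,S4,S6,S7,S10} splits into {S4,S7,S10} and {S0,S6}.
Split {S4,S7,S10} by δ(·,p) → {S4,S7} and {S10}.
Refine {S2,S11} on symbol p: members go to different blocks, giving {S2} and {S11}.
Refine {S3,S8,S9} on symbol q: members go to different blocks, giving {S3,S9} and {S8}.
The partition is now stable with 7 blocks: {S4,S7} | {S2} | {S3,S9} | {S0,S6} | {S10} | {S11} | {S8}.
State S6 belongs to the block {S0,S6}, which has 2 states.

2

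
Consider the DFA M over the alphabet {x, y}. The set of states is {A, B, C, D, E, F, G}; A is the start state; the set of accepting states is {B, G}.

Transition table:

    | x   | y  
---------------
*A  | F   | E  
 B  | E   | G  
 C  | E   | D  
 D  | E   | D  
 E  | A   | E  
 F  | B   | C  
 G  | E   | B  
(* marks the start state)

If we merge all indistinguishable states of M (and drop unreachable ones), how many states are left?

All states are reachable from the start state.
P0 = {B,G} | {A,C,D,E,F}.
Split {A,C,D,E,F} by δ(·,x) → {A,C,D,E} and {F}.
On input x, block {A,C,D,E} splits into {C,D,E} and {A}.
Refine {C,D,E} on symbol x: members go to different blocks, giving {C,D} and {E}.
Stable partition: {B,G} | {C,D} | {F} | {A} | {E} — 5 equivalence classes.

5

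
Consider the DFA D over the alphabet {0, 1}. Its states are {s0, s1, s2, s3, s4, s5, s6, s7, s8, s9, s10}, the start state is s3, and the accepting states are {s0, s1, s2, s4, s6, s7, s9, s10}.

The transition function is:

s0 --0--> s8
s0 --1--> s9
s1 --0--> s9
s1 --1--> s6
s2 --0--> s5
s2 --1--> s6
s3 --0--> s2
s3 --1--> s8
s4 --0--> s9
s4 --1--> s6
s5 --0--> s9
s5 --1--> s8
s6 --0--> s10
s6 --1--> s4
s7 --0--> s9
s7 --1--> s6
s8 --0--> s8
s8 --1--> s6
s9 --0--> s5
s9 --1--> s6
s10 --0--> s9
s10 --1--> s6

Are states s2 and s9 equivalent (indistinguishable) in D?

Yes

Reachable states from the start: {s2,s3,s4,s5,s6,s8,s9,s10}. Unreachable: {s0,s1,s7} — drop them.
Start with accepting vs non-accepting: {s2,s4,s6,s9,s10} | {s3,s5,s8}.
On input 0, block {s2,s4,s6,s9,s10} splits into {s4,s6,s10} and {s2,s9}.
On input 0, block {s4,s6,s10} splits into {s4,s10} and {s6}.
On input 0, block {s3,s5,s8} splits into {s3,s5} and {s8}.
The partition is now stable with 5 blocks: {s4,s10} | {s3,s5} | {s2,s9} | {s6} | {s8}.
s2 and s9 lie in the same block of the stable partition, so they are equivalent — no string distinguishes them.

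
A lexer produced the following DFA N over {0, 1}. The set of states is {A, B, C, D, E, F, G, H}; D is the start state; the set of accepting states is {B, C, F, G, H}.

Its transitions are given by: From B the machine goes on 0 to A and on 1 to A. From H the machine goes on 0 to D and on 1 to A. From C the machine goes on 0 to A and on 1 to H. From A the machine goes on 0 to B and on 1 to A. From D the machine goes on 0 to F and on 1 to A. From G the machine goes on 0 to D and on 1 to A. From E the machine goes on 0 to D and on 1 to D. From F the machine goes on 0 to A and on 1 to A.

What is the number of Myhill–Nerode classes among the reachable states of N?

First remove the unreachable states {C,E,G,H}; 4 states remain.
Start with accepting vs non-accepting: {B,F} | {A,D}.
No further refinement is possible. Final partition (2 blocks): {B,F} | {A,D}.

2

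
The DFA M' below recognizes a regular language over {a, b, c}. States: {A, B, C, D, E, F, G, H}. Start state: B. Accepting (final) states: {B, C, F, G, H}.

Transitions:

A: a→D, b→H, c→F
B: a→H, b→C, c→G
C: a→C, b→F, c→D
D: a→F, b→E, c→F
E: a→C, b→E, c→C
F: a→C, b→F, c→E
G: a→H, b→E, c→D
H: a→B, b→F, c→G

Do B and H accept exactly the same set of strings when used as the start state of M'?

First remove the unreachable states {A}; 7 states remain.
Initial partition by acceptance: {B,C,F,G,H} | {D,E}.
On input b, block {B,C,F,G,H} splits into {B,C,F,H} and {G}.
Split {B,C,F,H} by δ(·,c) → {B,H} and {C,F}.
No further refinement is possible. Final partition (4 blocks): {B,H} | {D,E} | {G} | {C,F}.
B and H lie in the same block of the stable partition, so they are equivalent — no string distinguishes them.

Yes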